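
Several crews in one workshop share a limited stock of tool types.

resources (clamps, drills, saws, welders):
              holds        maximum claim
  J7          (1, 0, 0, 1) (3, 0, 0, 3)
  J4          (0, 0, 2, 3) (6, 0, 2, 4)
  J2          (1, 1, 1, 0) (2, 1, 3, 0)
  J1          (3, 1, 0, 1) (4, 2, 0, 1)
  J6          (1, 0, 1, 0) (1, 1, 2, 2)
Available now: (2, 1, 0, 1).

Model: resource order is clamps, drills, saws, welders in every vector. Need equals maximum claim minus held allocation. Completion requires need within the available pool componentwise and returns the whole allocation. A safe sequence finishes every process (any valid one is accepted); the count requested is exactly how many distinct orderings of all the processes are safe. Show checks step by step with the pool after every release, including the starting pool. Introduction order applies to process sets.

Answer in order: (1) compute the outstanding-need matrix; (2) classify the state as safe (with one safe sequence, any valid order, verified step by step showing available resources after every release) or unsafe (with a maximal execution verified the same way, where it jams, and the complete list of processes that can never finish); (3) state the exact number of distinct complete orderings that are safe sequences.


(1) Remaining need (order clamps, drills, saws, welders):
  J7: (2, 0, 0, 2)
  J4: (6, 0, 0, 1)
  J2: (1, 0, 2, 0)
  J1: (1, 1, 0, 0)
  J6: (0, 1, 1, 2)
(2) SAFE — a valid safe sequence is J1, J7, J4, J6, J2.
Key observation: reading the order forward, J1 is the first process whose need (1, 1, 0, 0) meets the free pool (2, 1, 0, 1) exactly on a resource it requests.
Walking it through:
  pool = (2, 1, 0, 1)
  J1: need (1, 1, 0, 0) fits (2, 1, 0, 1); releases (3, 1, 0, 1), pool now (5, 2, 0, 2)
  J7: need (2, 0, 0, 2) fits (5, 2, 0, 2); releases (1, 0, 0, 1), pool now (6, 2, 0, 3)
  J4: need (6, 0, 0, 1) fits (6, 2, 0, 3); releases (0, 0, 2, 3), pool now (6, 2, 2, 6)
  J6: need (0, 1, 1, 2) fits (6, 2, 2, 6); releases (1, 0, 1, 0), pool now (7, 2, 3, 6)
  J2: need (1, 0, 2, 0) fits (7, 2, 3, 6); releases (1, 1, 1, 0), pool now (8, 3, 4, 6)
(3) Precisely 2 of the possible complete orderings are safe sequences.


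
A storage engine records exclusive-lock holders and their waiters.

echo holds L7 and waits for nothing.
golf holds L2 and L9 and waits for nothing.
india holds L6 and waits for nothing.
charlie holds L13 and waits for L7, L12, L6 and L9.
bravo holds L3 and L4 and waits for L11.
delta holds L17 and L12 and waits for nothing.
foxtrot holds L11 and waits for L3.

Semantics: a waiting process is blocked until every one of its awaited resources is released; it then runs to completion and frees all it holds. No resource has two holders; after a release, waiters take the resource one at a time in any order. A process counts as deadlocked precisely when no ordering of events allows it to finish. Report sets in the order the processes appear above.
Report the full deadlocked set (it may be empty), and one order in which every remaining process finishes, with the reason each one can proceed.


Deadlocked set: bravo and foxtrot.
Key observation: along bravo -> foxtrot -> bravo, each member waits on what the next one holds — a deadlock; no other process is dragged down with it.
A valid finishing order for the others: golf, delta, echo, india, charlie.
Walking it through:
  run golf (it waits on nothing); releases L2 and L9
  run delta (it waits on nothing); releases L17 and L12
  run echo (it waits on nothing); releases L7
  run india (it waits on nothing); releases L6
  charlie waits on L7, L12, L6 and L9 — all released -> runs and releases L13


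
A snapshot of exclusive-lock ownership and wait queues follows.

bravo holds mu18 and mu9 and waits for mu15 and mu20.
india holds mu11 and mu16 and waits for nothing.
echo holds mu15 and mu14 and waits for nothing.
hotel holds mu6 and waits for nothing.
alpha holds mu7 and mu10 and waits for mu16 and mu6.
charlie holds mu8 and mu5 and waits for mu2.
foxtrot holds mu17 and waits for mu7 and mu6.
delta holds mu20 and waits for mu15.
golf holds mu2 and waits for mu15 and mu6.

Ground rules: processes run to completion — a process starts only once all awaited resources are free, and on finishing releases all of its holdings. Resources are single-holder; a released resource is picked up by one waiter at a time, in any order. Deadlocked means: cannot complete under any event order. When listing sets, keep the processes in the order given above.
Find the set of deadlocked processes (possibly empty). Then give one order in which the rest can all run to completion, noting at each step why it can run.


Nothing here is deadlocked.
Key observation: all waits point, directly or indirectly, at processes that can finish, so nothing is permanently blocked.
A valid finishing order for the others: hotel, echo, golf, india, delta, alpha, foxtrot, charlie, bravo.
Walking it through:
  run hotel (it waits on nothing); releases mu6
  run echo (it waits on nothing); releases mu15 and mu14
  golf: everything it awaited (mu15 and mu6) is free; runs, freeing mu2
  run india (it waits on nothing); releases mu11 and mu16
  delta: everything it awaited (mu15) is free; runs, freeing mu20
  alpha: everything it awaited (mu16 and mu6) is free; runs, freeing mu7 and mu10
  foxtrot: everything it awaited (mu7 and mu6) is free; runs, freeing mu17
  charlie: everything it awaited (mu2) is free; runs, freeing mu8 and mu5
  bravo: everything it awaited (mu15 and mu20) is free; runs, freeing mu18 and mu9


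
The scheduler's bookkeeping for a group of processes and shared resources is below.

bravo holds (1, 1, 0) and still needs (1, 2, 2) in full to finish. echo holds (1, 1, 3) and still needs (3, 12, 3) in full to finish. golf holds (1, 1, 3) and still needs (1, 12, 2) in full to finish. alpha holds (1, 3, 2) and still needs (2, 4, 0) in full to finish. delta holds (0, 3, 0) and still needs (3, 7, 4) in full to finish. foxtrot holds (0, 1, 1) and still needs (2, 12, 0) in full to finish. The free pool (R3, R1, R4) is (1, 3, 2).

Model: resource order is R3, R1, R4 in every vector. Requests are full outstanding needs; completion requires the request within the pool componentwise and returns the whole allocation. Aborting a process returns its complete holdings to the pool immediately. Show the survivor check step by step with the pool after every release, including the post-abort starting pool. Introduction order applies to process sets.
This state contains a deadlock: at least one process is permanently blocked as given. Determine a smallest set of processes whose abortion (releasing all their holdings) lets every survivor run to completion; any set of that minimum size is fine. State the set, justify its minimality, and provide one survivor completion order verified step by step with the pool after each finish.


The answer: abort echo and foxtrot.
Key observation: no ordering could ever have run golf before the abort of echo and foxtrot; with (1, 2, 4) back in the pool it fits at step 4.
Why nothing smaller works — every single abort fails: bravo alone leaves echo blocked (short on R1); echo alone leaves golf blocked (short on R1); golf alone leaves echo blocked (short on R1); alpha alone leaves echo blocked (short on R1); delta alone leaves echo blocked (short on R1); foxtrot alone leaves echo blocked (short on R1).
The survivors complete as alpha, bravo, delta, golf. Verifying each step (starting from the post-abort pool):
  pool = (2, 5, 6)
  run alpha (needs (2, 4, 0), free (2, 5, 6)); after release of (1, 3, 2) the pool is (3, 8, 8)
  run bravo (needs (1, 2, 2), free (3, 8, 8)); after release of (1, 1, 0) the pool is (4, 9, 8)
  run delta (needs (3, 7, 4), free (4, 9, 8)); after release of (0, 3, 0) the pool is (4, 12, 8)
  run golf (needs (1, 12, 2), free (4, 12, 8)); after release of (1, 1, 3) the pool is (5, 13, 11)


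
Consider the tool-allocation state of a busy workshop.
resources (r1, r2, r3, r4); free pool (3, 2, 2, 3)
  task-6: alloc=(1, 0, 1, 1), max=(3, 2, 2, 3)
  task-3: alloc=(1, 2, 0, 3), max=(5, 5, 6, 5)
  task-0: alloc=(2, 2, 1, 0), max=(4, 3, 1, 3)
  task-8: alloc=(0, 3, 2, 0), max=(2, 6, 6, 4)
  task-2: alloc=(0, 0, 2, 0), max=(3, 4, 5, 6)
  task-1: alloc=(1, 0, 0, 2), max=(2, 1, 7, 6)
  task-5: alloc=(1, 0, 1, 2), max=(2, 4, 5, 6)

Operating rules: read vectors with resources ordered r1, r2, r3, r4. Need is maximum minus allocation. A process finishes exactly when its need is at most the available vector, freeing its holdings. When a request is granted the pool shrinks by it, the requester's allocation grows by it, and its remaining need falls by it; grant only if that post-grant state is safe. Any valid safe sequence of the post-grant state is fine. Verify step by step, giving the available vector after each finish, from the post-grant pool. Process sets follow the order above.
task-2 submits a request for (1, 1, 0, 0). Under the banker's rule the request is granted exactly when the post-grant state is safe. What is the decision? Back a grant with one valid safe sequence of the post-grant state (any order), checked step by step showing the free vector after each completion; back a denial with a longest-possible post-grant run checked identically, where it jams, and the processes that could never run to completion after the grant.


GRANT: granting preserves safety; a valid post-grant sequence is task-0, task-6, task-8, task-3, task-5, task-2, task-1.
Key observation: (2, 1, 2, 3) free after granting still covers task-0 first, and each release covers the next.
Check on the post-grant state, step by step:
  pool = (2, 1, 2, 3)
  task-0: need (2, 1, 0, 3) fits (2, 1, 2, 3); releases (2, 2, 1, 0), pool now (4, 3, 3, 3)
  task-6: need (2, 2, 1, 2) fits (4, 3, 3, 3); releases (1, 0, 1, 1), pool now (5, 3, 4, 4)
  task-8: need (2, 3, 4, 4) fits (5, 3, 4, 4); releases (0, 3, 2, 0), pool now (5, 6, 6, 4)
  task-3: need (4, 3, 6, 2) fits (5, 6, 6, 4); releases (1, 2, 0, 3), pool now (6, 8, 6, 7)
  task-5: need (1, 4, 4, 4) fits (6, 8, 6, 7); releases (1, 0, 1, 2), pool now (7, 8, 7, 9)
  task-2: need (2, 3, 3, 6) fits (7, 8, 7, 9); releases (1, 1, 2, 0), pool now (8, 9, 9, 9)
  task-1: need (1, 1, 7, 4) fits (8, 9, 9, 9); releases (1, 0, 0, 2), pool now (9, 9, 9, 11)


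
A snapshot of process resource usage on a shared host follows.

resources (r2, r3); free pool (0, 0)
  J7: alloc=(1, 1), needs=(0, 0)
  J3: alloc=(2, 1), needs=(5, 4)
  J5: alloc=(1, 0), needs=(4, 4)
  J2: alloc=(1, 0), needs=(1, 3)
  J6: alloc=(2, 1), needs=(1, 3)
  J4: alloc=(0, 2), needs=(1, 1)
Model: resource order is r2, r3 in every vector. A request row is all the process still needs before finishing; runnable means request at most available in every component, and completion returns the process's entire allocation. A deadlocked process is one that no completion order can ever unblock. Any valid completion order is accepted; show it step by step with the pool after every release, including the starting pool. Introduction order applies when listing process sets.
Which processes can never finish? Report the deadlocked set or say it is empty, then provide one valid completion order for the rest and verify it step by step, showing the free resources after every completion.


The deadlocked set is empty.
Key observation: the pool covers J7 at once, and every later process fits after earlier releases.
A valid finishing order for the others: J7, J4, J2, J6, J5, J3. Step-by-step check:
  pool = (0, 0)
  J7: need (0, 0) fits (0, 0); releases (1, 1), pool now (1, 1)
  J4: need (1, 1) fits (1, 1); releases (0, 2), pool now (1, 3)
  J2: need (1, 3) fits (1, 3); releases (1, 0), pool now (2, 3)
  J6: need (1, 3) fits (2, 3); releases (2, 1), pool now (4, 4)
  J5: need (4, 4) fits (4, 4); releases (1, 0), pool now (5, 4)
  J3: need (5, 4) fits (5, 4); releases (2, 1), pool now (7, 5)


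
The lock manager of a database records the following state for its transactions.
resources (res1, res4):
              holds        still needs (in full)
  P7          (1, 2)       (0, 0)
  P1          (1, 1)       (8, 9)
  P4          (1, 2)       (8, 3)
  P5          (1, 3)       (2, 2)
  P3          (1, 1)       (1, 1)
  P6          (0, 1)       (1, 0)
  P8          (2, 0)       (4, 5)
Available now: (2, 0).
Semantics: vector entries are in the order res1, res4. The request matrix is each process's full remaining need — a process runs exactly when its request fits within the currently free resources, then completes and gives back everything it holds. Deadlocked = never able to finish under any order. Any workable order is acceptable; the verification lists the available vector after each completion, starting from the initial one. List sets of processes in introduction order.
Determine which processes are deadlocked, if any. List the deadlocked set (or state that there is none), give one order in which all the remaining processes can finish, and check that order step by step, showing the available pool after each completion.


The deadlocked set is P1 and P4.
Key observation: res1 is the bottleneck — with P6, P3, P7, P5, P8 done the pool holds (7, 7), short of every remaining need.
The rest can finish in the order P6, P3, P7, P5, P8. Check, step by step:
  pool = (2, 0)
  P6: need (1, 0) fits (2, 0); releases (0, 1), pool now (2, 1)
  P3: need (1, 1) fits (2, 1); releases (1, 1), pool now (3, 2)
  P7: need (0, 0) fits (3, 2); releases (1, 2), pool now (4, 4)
  P5: need (2, 2) fits (4, 4); releases (1, 3), pool now (5, 7)
  P8: need (4, 5) fits (5, 7); releases (2, 0), pool now (7, 7)
The blocked processes can never fit:
  blocked: P1 wants (8, 9), pool (7, 7) — not enough res1 and res4
  blocked: P4 wants (8, 3), pool (7, 7) — not enough res1


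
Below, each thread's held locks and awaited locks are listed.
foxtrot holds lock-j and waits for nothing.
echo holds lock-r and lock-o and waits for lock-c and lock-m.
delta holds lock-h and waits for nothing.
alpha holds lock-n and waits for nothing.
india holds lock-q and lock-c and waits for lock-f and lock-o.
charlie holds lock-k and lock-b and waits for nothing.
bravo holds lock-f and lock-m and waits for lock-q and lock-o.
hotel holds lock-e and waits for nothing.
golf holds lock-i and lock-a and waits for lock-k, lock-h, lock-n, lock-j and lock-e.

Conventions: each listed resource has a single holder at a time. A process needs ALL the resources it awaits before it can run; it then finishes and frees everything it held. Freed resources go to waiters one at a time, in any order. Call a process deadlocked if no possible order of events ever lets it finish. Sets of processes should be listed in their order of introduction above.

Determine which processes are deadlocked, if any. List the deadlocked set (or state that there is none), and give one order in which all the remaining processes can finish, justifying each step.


Deadlocked: echo, india and bravo.
Key observation: the wait chain closes on itself along echo -> india -> echo; bravo is caught in further circular waits.
One completion order for the rest: foxtrot, charlie, alpha, delta, hotel, golf.
Verifying each step:
  run foxtrot (it waits on nothing); releases lock-j
  run charlie (it waits on nothing); releases lock-k and lock-b
  run alpha (it waits on nothing); releases lock-n
  run delta (it waits on nothing); releases lock-h
  run hotel (it waits on nothing); releases lock-e
  golf: everything it awaited (lock-k, lock-h, lock-n, lock-j and lock-e) is free; runs, freeing lock-i and lock-a


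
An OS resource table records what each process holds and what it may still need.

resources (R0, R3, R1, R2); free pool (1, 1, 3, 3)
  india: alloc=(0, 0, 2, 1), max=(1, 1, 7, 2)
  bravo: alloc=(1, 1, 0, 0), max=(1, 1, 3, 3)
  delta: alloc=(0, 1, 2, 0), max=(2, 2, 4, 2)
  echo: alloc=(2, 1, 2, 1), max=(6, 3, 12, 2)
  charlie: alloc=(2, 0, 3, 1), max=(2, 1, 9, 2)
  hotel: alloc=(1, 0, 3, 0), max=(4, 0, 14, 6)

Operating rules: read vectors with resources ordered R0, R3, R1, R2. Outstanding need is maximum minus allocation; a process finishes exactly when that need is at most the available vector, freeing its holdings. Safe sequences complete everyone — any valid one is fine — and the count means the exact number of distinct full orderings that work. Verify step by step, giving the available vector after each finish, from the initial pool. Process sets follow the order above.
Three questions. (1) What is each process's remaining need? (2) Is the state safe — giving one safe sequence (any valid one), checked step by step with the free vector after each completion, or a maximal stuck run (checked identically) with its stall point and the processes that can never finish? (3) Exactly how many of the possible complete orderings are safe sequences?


(1) Outstanding need per process (order R0, R3, R1, R2):
  india: (1, 1, 5, 1)
  bravo: (0, 0, 3, 3)
  delta: (2, 1, 2, 2)
  echo: (4, 2, 10, 1)
  charlie: (0, 1, 6, 1)
  hotel: (3, 0, 11, 6)
(2) SAFE — a valid safe sequence is bravo, delta, india, charlie, echo, hotel.
Key observation: the order's first zero-slack moment is bravo ((0, 0, 3, 3) needed, (1, 1, 3, 3) free — a requested resource with nothing to spare).
Step-by-step check:
  pool = (1, 1, 3, 3)
  bravo: need (0, 0, 3, 3) fits (1, 1, 3, 3); releases (1, 1, 0, 0), pool now (2, 2, 3, 3)
  delta: need (2, 1, 2, 2) fits (2, 2, 3, 3); releases (0, 1, 2, 0), pool now (2, 3, 5, 3)
  india: need (1, 1, 5, 1) fits (2, 3, 5, 3); releases (0, 0, 2, 1), pool now (2, 3, 7, 4)
  charlie: need (0, 1, 6, 1) fits (2, 3, 7, 4); releases (2, 0, 3, 1), pool now (4, 3, 10, 5)
  echo: need (4, 2, 10, 1) fits (4, 3, 10, 5); releases (2, 1, 2, 1), pool now (6, 4, 12, 6)
  hotel: need (3, 0, 11, 6) fits (6, 4, 12, 6); releases (1, 0, 3, 0), pool now (7, 4, 15, 6)
(3) The exact count: 1 of the possible complete orderings is a safe sequence.


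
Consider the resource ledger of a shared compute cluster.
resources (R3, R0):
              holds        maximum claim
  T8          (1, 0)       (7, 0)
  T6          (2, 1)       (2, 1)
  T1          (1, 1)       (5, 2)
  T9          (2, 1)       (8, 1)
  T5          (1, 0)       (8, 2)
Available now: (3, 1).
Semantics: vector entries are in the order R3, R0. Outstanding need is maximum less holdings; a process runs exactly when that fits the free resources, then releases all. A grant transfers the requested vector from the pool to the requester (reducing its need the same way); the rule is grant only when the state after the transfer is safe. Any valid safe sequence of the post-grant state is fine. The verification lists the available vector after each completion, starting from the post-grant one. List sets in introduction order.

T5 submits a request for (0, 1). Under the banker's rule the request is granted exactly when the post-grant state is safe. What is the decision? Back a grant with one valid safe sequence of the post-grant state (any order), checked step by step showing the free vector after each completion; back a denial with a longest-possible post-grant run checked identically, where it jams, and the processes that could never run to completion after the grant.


GRANT. The post-grant state is safe; one safe sequence: T6, T1, T8, T9, T5.
Key observation: even at the reduced pool (3, 0), T6 fits immediately, so safety survives the grant.
Verifying the post-grant state step by step:
  pool = (3, 0)
  T6: need (0, 0) fits (3, 0); releases (2, 1), pool now (5, 1)
  T1: need (4, 1) fits (5, 1); releases (1, 1), pool now (6, 2)
  T8: need (6, 0) fits (6, 2); releases (1, 0), pool now (7, 2)
  T9: need (6, 0) fits (7, 2); releases (2, 1), pool now (9, 3)
  T5: need (7, 1) fits (9, 3); releases (1, 1), pool now (10, 4)


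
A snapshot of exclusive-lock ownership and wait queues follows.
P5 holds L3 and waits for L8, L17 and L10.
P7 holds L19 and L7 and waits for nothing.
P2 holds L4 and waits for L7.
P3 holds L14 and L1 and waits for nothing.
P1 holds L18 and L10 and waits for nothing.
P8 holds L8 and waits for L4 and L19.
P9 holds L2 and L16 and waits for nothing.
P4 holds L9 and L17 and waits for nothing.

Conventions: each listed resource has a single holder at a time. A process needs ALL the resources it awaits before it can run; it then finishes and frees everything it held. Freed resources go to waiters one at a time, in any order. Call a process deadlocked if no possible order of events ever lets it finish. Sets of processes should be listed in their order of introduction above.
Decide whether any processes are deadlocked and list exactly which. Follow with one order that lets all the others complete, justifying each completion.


Nothing here is deadlocked.
Key observation: every chain of waits terminates; starting from the processes that wait on nothing, all the rest unlock in turn.
A valid finishing order for the others: P7, P4, P9, P1, P3, P2, P8, P5.
Verifying each step:
  P7: no waits; runs immediately, freeing L19 and L7
  P4: no waits; runs immediately, freeing L9 and L17
  P9: no waits; runs immediately, freeing L2 and L16
  P1: no waits; runs immediately, freeing L18 and L10
  P3: no waits; runs immediately, freeing L14 and L1
  run P2 (all its waits — L7 — are resolved); releases L4
  run P8 (all its waits — L4 and L19 — are resolved); releases L8
  run P5 (all its waits — L8, L17 and L10 — are resolved); releases L3


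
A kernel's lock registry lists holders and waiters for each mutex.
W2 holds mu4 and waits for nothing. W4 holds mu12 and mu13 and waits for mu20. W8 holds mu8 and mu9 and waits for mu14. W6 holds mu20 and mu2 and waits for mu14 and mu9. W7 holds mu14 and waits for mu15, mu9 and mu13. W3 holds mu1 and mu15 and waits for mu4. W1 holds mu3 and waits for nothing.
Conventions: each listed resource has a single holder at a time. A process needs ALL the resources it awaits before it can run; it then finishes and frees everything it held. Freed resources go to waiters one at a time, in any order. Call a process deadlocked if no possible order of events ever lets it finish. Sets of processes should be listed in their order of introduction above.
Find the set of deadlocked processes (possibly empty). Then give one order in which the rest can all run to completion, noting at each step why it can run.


Deadlocked set: W4, W8, W6 and W7.
Key observation: the cycle W4 -> W6 -> W8 -> W7 -> W4 can never break — each member waits on the next; no other process is dragged down with it.
The rest can finish in the order W2, W1, W3.
Check, step by step:
  run W2 (it waits on nothing); releases mu4
  run W1 (it waits on nothing); releases mu3
  W3: everything it awaited (mu4) is free; runs, freeing mu1 and mu15


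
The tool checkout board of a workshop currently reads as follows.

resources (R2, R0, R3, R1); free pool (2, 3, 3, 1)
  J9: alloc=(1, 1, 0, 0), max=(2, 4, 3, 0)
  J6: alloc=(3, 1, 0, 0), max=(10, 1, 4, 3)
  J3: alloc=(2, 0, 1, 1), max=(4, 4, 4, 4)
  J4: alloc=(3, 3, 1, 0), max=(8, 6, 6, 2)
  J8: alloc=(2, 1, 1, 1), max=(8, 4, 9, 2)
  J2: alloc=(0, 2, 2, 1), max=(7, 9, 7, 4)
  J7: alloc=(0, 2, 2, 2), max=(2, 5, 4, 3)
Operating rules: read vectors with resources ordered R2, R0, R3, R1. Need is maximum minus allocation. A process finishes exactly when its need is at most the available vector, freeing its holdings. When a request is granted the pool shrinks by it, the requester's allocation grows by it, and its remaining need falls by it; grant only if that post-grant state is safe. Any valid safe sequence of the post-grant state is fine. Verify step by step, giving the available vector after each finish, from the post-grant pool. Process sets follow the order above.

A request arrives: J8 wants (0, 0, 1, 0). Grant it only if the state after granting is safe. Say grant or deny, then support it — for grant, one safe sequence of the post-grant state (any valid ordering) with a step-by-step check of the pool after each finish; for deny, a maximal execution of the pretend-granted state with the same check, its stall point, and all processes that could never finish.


GRANT — the state after the grant stays safe, e.g. via J7, J9, J3, J4, J2, J8, J6.
Key observation: post-grant, (2, 3, 2, 1) remains, and an order beginning with J7 completes everyone.
Verifying the post-grant state step by step:
  pool = (2, 3, 2, 1)
  J7 needs (2, 3, 2, 1) <= (2, 3, 2, 1) -> finishes; pool += (0, 2, 2, 2) = (2, 5, 4, 3)
  J9 needs (1, 3, 3, 0) <= (2, 5, 4, 3) -> finishes; pool += (1, 1, 0, 0) = (3, 6, 4, 3)
  J3 needs (2, 4, 3, 3) <= (3, 6, 4, 3) -> finishes; pool += (2, 0, 1, 1) = (5, 6, 5, 4)
  J4 needs (5, 3, 5, 2) <= (5, 6, 5, 4) -> finishes; pool += (3, 3, 1, 0) = (8, 9, 6, 4)
  J2 needs (7, 7, 5, 3) <= (8, 9, 6, 4) -> finishes; pool += (0, 2, 2, 1) = (8, 11, 8, 5)
  J8 needs (6, 3, 7, 1) <= (8, 11, 8, 5) -> finishes; pool += (2, 1, 2, 1) = (10, 12, 10, 6)
  J6 needs (7, 0, 4, 3) <= (10, 12, 10, 6) -> finishes; pool += (3, 1, 0, 0) = (13, 13, 10, 6)


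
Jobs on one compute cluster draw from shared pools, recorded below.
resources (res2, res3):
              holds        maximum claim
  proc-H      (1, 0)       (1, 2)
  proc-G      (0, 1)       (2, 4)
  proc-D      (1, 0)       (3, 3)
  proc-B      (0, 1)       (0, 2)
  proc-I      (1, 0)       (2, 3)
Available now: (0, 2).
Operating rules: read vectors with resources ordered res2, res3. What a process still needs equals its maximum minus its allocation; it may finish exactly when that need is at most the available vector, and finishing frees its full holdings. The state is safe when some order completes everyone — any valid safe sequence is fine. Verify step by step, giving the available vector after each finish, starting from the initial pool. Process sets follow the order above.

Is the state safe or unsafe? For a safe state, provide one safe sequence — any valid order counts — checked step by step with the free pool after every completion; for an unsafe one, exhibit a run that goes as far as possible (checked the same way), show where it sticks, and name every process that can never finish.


The state is SAFE; one workable sequence: proc-B, proc-H, proc-I, proc-D, proc-G.
Key observation: proc-I marks the first exact bind of the order: its need (1, 3) fits the free (1, 3) with zero slack on a requested resource.
Check, step by step:
  pool = (0, 2)
  proc-B needs (0, 1) <= (0, 2) -> finishes; pool += (0, 1) = (0, 3)
  proc-H needs (0, 2) <= (0, 3) -> finishes; pool += (1, 0) = (1, 3)
  proc-I needs (1, 3) <= (1, 3) -> finishes; pool += (1, 0) = (2, 3)
  proc-D needs (2, 3) <= (2, 3) -> finishes; pool += (1, 0) = (3, 3)
  proc-G needs (2, 3) <= (3, 3) -> finishes; pool += (0, 1) = (3, 4)


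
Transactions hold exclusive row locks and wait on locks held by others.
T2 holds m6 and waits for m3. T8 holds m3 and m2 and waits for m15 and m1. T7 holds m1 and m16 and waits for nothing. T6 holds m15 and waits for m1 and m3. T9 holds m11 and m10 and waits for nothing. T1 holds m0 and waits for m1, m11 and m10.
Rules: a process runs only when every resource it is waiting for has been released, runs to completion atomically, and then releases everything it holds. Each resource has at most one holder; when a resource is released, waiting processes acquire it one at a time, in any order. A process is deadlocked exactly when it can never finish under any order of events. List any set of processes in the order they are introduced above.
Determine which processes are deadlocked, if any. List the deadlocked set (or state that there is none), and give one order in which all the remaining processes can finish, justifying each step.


Deadlocked: T2, T8 and T6.
Key observation: the waits loop around T8 -> T6 -> T8 with no way out; T2 waits into the deadlock from upstream.
The rest can finish in the order T7, T9, T1.
Walking it through:
  run T7 (it waits on nothing); releases m1 and m16
  run T9 (it waits on nothing); releases m11 and m10
  T1: everything it awaited (m1, m11 and m10) is free; runs, freeing m0


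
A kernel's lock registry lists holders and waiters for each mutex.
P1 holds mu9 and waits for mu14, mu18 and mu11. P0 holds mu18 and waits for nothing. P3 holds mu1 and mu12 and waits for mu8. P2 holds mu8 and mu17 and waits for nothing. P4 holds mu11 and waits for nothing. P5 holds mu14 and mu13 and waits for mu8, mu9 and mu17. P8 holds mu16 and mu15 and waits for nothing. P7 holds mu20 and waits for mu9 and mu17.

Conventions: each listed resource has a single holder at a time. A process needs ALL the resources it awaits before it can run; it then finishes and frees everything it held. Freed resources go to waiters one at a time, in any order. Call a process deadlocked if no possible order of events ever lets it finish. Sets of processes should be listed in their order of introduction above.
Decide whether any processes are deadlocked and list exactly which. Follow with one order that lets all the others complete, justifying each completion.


The deadlocked set is P1, P5 and P7.
Key observation: along P1 -> P5 -> P1, each member waits on what the next one holds — a deadlock; P7 waits into the deadlock from upstream.
The rest can finish in the order P4, P8, P0, P2, P3.
Step-by-step check:
  P4 waits on nothing -> runs at once and releases mu11
  P8 waits on nothing -> runs at once and releases mu16 and mu15
  P0 waits on nothing -> runs at once and releases mu18
  P2 waits on nothing -> runs at once and releases mu8 and mu17
  P3: everything it awaited (mu8) is free; runs, freeing mu1 and mu12


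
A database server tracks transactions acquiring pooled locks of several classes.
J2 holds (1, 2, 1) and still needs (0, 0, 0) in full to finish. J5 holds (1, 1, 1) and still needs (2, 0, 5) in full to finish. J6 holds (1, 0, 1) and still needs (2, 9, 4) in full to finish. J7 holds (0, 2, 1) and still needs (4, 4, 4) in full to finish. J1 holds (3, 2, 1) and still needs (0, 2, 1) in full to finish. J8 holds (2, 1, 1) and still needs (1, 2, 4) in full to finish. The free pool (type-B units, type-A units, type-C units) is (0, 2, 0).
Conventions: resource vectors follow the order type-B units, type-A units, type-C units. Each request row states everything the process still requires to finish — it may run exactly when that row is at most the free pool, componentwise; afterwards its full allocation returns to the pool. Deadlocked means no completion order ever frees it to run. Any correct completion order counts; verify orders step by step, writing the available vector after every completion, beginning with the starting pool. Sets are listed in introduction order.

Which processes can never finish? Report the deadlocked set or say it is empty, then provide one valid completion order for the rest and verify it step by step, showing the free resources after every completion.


The deadlocked set is J5, J6, J7 and J8.
Key observation: the pool after J2, J1 is (4, 6, 2); every surviving request exceeds it in type-C units, so progress ends there.
A valid finishing order for the others: J2, J1. Verifying each step:
  pool = (0, 2, 0)
  J2 needs (0, 0, 0) <= (0, 2, 0) -> finishes; pool += (1, 2, 1) = (1, 4, 1)
  J1 needs (0, 2, 1) <= (1, 4, 1) -> finishes; pool += (3, 2, 1) = (4, 6, 2)
None of the blocked processes ever fits:
  J5 still needs (2, 0, 5) but only (4, 6, 2) is free — short on type-C units
  J6 still needs (2, 9, 4) but only (4, 6, 2) is free — short on type-A units and type-C units
  J7 still needs (4, 4, 4) but only (4, 6, 2) is free — short on type-C units
  J8 still needs (1, 2, 4) but only (4, 6, 2) is free — short on type-C units


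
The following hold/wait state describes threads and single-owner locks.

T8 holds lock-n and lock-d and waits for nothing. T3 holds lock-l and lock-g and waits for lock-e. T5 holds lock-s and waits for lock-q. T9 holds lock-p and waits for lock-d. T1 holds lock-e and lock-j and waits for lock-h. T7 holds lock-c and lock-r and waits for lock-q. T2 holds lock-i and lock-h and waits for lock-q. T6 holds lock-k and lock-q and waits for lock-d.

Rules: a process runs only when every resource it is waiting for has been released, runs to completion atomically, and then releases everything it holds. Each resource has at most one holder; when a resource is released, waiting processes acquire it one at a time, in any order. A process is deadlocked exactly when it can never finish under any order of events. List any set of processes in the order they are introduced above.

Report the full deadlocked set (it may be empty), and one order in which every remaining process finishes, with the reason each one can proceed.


The deadlocked set is empty.
Key observation: every chain of waits terminates; starting from the processes that wait on nothing, all the rest unlock in turn.
The rest can finish in the order T8, T6, T5, T9, T2, T1, T3, T7.
Step-by-step check:
  T8: no waits; runs immediately, freeing lock-n and lock-d
  T6 waits on lock-d — all released -> runs and releases lock-k and lock-q
  T5 waits on lock-q — all released -> runs and releases lock-s
  T9 waits on lock-d — all released -> runs and releases lock-p
  T2 waits on lock-q — all released -> runs and releases lock-i and lock-h
  T1 waits on lock-h — all released -> runs and releases lock-e and lock-j
  T3 waits on lock-e — all released -> runs and releases lock-l and lock-g
  T7 waits on lock-q — all released -> runs and releases lock-c and lock-r


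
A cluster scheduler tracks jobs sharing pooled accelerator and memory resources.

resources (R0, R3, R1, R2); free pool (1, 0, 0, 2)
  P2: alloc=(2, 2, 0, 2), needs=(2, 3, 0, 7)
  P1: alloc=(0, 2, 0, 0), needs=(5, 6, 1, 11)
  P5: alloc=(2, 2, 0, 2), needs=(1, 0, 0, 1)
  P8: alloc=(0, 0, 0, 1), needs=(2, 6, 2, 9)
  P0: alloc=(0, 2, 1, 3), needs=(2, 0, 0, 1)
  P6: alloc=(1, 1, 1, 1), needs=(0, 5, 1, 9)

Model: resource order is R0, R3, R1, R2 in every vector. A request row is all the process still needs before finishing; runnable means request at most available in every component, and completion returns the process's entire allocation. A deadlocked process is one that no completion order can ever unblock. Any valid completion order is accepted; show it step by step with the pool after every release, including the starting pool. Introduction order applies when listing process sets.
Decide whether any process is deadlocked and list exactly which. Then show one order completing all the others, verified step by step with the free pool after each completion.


The deadlocked set is empty.
Key observation: the pool covers P5 at once, and every later process fits after earlier releases.
One completion order for the rest: P5, P0, P2, P6, P8, P1. Walking it through:
  pool = (1, 0, 0, 2)
  run P5 (needs (1, 0, 0, 1), free (1, 0, 0, 2)); after release of (2, 2, 0, 2) the pool is (3, 2, 0, 4)
  run P0 (needs (2, 0, 0, 1), free (3, 2, 0, 4)); after release of (0, 2, 1, 3) the pool is (3, 4, 1, 7)
  run P2 (needs (2, 3, 0, 7), free (3, 4, 1, 7)); after release of (2, 2, 0, 2) the pool is (5, 6, 1, 9)
  run P6 (needs (0, 5, 1, 9), free (5, 6, 1, 9)); after release of (1, 1, 1, 1) the pool is (6, 7, 2, 10)
  run P8 (needs (2, 6, 2, 9), free (6, 7, 2, 10)); after release of (0, 0, 0, 1) the pool is (6, 7, 2, 11)
  run P1 (needs (5, 6, 1, 11), free (6, 7, 2, 11)); after release of (0, 2, 0, 0) the pool is (6, 9, 2, 11)


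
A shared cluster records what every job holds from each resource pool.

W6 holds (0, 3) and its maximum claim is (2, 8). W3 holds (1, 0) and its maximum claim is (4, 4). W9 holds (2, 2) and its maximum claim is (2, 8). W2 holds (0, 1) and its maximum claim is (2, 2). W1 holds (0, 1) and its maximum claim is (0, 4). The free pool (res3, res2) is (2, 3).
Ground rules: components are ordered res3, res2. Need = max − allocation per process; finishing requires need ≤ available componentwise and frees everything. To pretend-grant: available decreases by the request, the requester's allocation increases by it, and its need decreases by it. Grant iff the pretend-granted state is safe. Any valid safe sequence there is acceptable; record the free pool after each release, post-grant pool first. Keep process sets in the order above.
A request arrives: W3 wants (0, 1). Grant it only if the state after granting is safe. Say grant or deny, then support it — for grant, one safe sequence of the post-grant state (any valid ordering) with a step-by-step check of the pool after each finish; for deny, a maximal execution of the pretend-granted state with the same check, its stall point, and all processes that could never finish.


DENY: after the grant no complete ordering would exist.
Key observation: after W2, W1 the pool peaks at (2, 4), and each blocked process is short somewhere: W6 on res2; W3 on res3; W9 on res2.
After a pretend grant, a maximal execution: W2, W1 — then nothing else fits. Step-by-step check:
  pool = (2, 2)
  run W2 (needs (2, 1), free (2, 2)); after release of (0, 1) the pool is (2, 3)
  run W1 (needs (0, 3), free (2, 3)); after release of (0, 1) the pool is (2, 4)
  W6 cannot run: need (2, 5) vs free (2, 4) (insufficient res2)
  W3 cannot run: need (3, 3) vs free (2, 4) (insufficient res3)
  W9 cannot run: need (0, 6) vs free (2, 4) (insufficient res2)
Post-grant, the permanently blocked set is W6, W3 and W9.


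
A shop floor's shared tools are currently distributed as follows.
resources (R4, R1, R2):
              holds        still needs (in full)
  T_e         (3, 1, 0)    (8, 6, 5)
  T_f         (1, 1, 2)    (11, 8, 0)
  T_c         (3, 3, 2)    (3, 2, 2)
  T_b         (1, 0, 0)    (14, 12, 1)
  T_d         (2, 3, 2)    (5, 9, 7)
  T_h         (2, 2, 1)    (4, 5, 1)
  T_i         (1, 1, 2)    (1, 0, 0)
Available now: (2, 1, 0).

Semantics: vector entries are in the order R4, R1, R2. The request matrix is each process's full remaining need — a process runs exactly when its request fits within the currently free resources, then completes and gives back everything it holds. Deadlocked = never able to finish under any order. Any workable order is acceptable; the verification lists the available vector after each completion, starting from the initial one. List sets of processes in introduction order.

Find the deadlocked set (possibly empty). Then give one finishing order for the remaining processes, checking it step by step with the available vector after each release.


No process is deadlocked.
Key observation: there is always a runnable process — T_i first — so the state unwinds completely.
The rest can finish in the order T_i, T_c, T_h, T_e, T_f, T_d, T_b. Verifying each step:
  pool = (2, 1, 0)
  run T_i (needs (1, 0, 0), free (2, 1, 0)); after release of (1, 1, 2) the pool is (3, 2, 2)
  run T_c (needs (3, 2, 2), free (3, 2, 2)); after release of (3, 3, 2) the pool is (6, 5, 4)
  run T_h (needs (4, 5, 1), free (6, 5, 4)); after release of (2, 2, 1) the pool is (8, 7, 5)
  run T_e (needs (8, 6, 5), free (8, 7, 5)); after release of (3, 1, 0) the pool is (11, 8, 5)
  run T_f (needs (11, 8, 0), free (11, 8, 5)); after release of (1, 1, 2) the pool is (12, 9, 7)
  run T_d (needs (5, 9, 7), free (12, 9, 7)); after release of (2, 3, 2) the pool is (14, 12, 9)
  run T_b (needs (14, 12, 1), free (14, 12, 9)); after release of (1, 0, 0) the pool is (15, 12, 9)


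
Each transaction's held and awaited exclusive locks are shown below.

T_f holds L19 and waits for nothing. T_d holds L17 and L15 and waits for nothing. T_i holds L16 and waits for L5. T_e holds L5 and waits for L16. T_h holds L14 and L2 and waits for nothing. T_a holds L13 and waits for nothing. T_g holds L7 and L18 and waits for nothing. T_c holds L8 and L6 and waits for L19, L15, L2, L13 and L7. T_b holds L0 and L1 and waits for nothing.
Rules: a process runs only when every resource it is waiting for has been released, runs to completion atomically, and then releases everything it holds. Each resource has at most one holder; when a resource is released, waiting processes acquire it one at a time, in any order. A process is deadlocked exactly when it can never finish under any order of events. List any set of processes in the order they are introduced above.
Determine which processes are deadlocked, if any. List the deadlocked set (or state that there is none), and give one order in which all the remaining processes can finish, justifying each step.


Deadlocked: T_i and T_e.
Key observation: the waits loop around T_i -> T_e -> T_i with no way out; no other process is dragged down with it.
One completion order for the rest: T_a, T_d, T_f, T_h, T_b, T_g, T_c.
Check, step by step:
  T_a: no waits; runs immediately, freeing L13
  T_d: no waits; runs immediately, freeing L17 and L15
  T_f: no waits; runs immediately, freeing L19
  T_h: no waits; runs immediately, freeing L14 and L2
  T_b: no waits; runs immediately, freeing L0 and L1
  T_g: no waits; runs immediately, freeing L7 and L18
  T_c waits on L19, L15, L2, L13 and L7 — all released -> runs and releases L8 and L6
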